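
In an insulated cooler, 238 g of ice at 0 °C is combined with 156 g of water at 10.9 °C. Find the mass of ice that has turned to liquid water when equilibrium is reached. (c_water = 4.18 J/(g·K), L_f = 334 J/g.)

Cooling the water to 0 °C releases 156·4.18·10.9 = 7107.7 J.
Fully melting the ice requires m_ice L_f = 238·334 = 79492 J.
That's not enough to melt it all — equilibrium is at 0 °C with ice remaining.
m_melt = 7107.7 / L_f = 21.28 g.

m_melted ≈ 21.3 g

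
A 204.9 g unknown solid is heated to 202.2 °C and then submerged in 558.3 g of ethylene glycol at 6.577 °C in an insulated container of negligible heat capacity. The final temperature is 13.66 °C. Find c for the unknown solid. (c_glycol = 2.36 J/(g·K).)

c ≈ 0.242 J/(g·K)

m_s c (T_s − T_f) = m_glycol c_glycol (T_f − T_0):
204.9·c·(202.2 − 13.66) = 558.3·2.36·(13.66 − 6.577)
38632 c = 9332.5  ⇒  c ≈ 0.2416 J/(g·K)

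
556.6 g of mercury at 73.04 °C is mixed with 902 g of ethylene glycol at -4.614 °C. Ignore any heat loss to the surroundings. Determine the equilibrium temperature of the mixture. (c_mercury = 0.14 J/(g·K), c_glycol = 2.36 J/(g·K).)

T_f ≈ -1.9 °C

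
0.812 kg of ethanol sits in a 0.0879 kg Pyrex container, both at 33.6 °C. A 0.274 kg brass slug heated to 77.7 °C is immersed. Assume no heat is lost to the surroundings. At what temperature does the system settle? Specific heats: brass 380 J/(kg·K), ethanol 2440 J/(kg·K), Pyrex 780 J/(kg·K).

T_f ≈ 35.7 °C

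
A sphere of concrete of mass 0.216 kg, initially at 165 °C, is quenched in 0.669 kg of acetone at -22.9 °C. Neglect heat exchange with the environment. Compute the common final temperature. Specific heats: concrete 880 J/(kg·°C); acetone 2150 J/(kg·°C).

T_f ≈ -1.0 °C

Set heat shed by the hot body equal to heat absorbed by the cold body:
0.216*880*(165 − T) = 0.669*2150*(T − (-22.9))
190.08(165 − T) = 1438.4(T − (-22.9))
1628.4 T = -1575  ⇒  T ≈ -0.97 °C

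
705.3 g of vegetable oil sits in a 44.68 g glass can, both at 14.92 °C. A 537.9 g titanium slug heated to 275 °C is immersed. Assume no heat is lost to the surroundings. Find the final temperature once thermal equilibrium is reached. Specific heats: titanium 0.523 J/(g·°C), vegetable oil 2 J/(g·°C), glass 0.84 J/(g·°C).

With ΣQ=0 the equilibrium temperature is the m·c-weighted mean:
T_f = (281.32×275 + 1410.6×14.92 + 37.53×14.92) / (281.32 + 1410.6 + 37.53)
    = 98970 / 1729.5 ≈ 57.23 °C

T_f ≈ 57.2 °C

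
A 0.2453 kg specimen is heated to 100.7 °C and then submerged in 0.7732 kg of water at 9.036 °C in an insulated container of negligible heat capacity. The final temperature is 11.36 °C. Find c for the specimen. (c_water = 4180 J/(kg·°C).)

c ≈ 343 J/(kg·°C)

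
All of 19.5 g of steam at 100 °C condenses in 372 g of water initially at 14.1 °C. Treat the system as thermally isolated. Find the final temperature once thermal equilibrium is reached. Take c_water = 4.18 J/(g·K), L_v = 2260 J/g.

T_f ≈ 45.3 °C

Taking heat into each body as positive, Σ m c ΔT = 0:
condense steam: −19.5×2260 = −44070
  condensed water 100 °C→T: 81.51(T − 100)
  original water: 1555(T − 14.1)
1636.5 T = 44070 + 8151 + 21925 = 74146
T ≈ 45.31 °C — below 100 °C, confirming all the steam condensed.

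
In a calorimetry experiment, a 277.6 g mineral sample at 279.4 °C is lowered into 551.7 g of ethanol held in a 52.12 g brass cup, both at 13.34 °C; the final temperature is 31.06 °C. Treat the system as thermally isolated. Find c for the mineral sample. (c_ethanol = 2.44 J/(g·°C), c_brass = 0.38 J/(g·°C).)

c ≈ 0.351 J/(g·°C)

Heat gained plus heat lost sum to zero:
277.6·c·(31.06 − 279.4) + 551.7·2.44·(31.06 − 13.34) + 52.12·0.38·(31.06 − 13.34) = 0
-68939 c = -24205
c = -24205/-68939 ≈ 0.3511 J/(g·°C)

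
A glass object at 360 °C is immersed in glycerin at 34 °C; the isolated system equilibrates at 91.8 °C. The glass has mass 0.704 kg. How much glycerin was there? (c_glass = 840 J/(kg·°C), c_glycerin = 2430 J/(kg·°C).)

Net heat exchanged in the isolated system is zero:
0.704×840×(91.8 − 360) + m×2430×(91.8 − 34) = 0
140454 m = 158603
m = 158603/140454 ≈ 1.129 kg

m ≈ 1.13 kg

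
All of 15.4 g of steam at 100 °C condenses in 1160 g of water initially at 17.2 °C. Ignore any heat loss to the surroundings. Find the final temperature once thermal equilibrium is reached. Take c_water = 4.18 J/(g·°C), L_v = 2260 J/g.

T_f ≈ 25.4 °C

Setting the total heat transfer to zero:
condense steam: −15.4×2260 = −34804
  condensed water 100 °C→T: 64.37(T − 100)
  water warms: 1160×4.18×(T − 17.2) = 4848.8(T − 17.2)
4913.2 T = 34804 + 6437.2 + 83399 = 124641
T ≈ 25.37 °C, under the boiling point, so the assumption holds.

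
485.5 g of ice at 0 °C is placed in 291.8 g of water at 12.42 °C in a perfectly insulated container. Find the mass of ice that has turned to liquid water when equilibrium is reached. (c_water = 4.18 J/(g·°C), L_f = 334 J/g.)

m_melted ≈ 45.4 g

Cooling the water to 0 °C releases 291.8×4.18×12.42 = 15149 J.
To melt every bit of ice: 485.5×334 = 162157 J.
Since 15149 < 162157 J, not all the ice melts; equilibrium is at 0 °C.
m_melt = 15149 / L_f = 45.36 g.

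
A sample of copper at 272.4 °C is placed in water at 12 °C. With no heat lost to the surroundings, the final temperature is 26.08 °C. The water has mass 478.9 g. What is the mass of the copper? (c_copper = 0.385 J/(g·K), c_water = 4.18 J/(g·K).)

Energy conservation, ΣQ = 0:
m·0.385·(26.08 − 272.4) + 478.9·4.18·(26.08 − 12) = 0
-94.83 m = -28185
m = -28185/-94.83 ≈ 297.2 g

m ≈ 297 g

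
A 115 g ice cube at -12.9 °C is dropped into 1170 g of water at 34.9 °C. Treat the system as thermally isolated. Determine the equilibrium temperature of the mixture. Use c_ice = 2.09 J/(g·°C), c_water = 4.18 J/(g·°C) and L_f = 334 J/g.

Heat gained plus heat lost sum to zero:
warm ice to 0 °C: 115·2.09·(0 − (-12.9)) = 3100.5
  latent heat to melt: 115·334 = 38410
  meltwater 0→T: 115·4.18·T = 480.7 T
  water cools: 1170·4.18·(T − 34.9) = 4890.6(T − 34.9)
5371.3 T = 170682 − 41511 = 129171
T ≈ 24.05 °C — above 0 °C, consistent with complete melting.

T_f ≈ 24.0 °C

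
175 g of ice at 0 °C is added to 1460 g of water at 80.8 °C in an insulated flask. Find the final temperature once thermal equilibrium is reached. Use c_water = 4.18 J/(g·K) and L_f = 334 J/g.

T_f ≈ 63.6 °C

Heat gained plus heat lost sum to zero:
latent heat to melt: 175×334 = 58450; warm the meltwater: 731.5 T; water: 6102.8(T − 80.8)
6834.3 T = 493106 − 58450 = 434656
T ≈ 63.60 °C — above 0 °C, consistent with complete melting.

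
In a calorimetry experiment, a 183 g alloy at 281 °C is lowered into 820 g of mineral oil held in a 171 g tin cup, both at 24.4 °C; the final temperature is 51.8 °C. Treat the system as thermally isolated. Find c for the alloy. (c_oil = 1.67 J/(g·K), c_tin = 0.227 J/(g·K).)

c ≈ 0.92 J/(g·K)

Conservation of energy gives ΣQ = 0:
183×c×(51.8 − 281) + 820×1.67×(51.8 − 24.4) + 171×0.227×(51.8 − 24.4) = 0
-41944 c = -38585
c = -38585/-41944 ≈ 0.9199 J/(g·K)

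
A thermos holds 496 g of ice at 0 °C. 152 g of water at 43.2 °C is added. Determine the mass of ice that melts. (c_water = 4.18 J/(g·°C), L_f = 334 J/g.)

Cooling the water to 0 °C releases 152×4.18×43.2 = 27448 J.
To melt every bit of ice: 496×334 = 165664 J.
That's not enough to melt it all — equilibrium is at 0 °C with ice remaining.
m_melt = 27448 / L_f = 82.18 g.

m_melted ≈ 82.2 g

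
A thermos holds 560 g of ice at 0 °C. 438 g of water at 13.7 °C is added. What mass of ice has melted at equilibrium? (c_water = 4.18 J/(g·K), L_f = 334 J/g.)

Cooling the water to 0 °C releases 438·4.18·13.7 = 25083 J.
To melt every bit of ice: 560·334 = 187040 J.
25083 J < 187040 J, so only part of the ice melts and the system sits at 0 °C.
m_melted·334 = 25083  ⇒  m_melted ≈ 75.1 g.

m_melted ≈ 75.1 g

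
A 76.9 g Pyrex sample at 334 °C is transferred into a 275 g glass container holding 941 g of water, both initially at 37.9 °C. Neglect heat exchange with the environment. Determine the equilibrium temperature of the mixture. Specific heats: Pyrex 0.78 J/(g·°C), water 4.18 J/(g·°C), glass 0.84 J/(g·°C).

T_f ≈ 42.1 °C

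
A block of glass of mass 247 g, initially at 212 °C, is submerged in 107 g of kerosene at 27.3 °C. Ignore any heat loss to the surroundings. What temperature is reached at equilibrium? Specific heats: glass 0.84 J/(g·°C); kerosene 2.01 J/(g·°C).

T_f ≈ 118.0 °C

Heat lost by the glass equals heat gained by the kerosene:
247×0.84×(212 − T) = 107×2.01×(T − 27.3)
207.48(212 − T) = 215.07(T − 27.3)
422.55 T = 49857  ⇒  T ≈ 117.99 °C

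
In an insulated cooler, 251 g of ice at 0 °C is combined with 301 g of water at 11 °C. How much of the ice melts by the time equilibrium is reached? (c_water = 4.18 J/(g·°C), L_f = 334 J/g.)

m_melted ≈ 41.4 g

Cooling the water to 0 °C releases 301×4.18×11 = 13840 J.
Melting all 251 g of ice would need 251×334 = 83834 J.
13840 J < 83834 J, so only part of the ice melts and the system sits at 0 °C.
m_melt = 13840 / L_f = 41.44 g.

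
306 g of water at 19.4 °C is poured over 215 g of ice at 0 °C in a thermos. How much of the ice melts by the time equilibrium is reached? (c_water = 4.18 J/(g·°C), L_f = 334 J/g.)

Water can give up m c ΔT = 306×4.18×19.4 = 24814 J before reaching 0 °C.
To melt every bit of ice: 215×334 = 71810 J.
Since 24814 < 71810 J, not all the ice melts; equilibrium is at 0 °C.
m_melted×334 = 24814  ⇒  m_melted ≈ 74.29 g.

m_melted ≈ 74.3 g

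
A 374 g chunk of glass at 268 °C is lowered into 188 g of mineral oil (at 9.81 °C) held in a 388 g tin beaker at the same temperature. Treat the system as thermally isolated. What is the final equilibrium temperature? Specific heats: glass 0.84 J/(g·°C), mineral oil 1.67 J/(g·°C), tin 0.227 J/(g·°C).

T_f ≈ 123.1 °C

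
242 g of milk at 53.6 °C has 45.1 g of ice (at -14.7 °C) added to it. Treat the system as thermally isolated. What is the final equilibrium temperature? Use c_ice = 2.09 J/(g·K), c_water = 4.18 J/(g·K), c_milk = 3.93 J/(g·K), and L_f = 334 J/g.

Net heat exchanged in the isolated system is zero:
warm ice to 0 °C: 45.1×2.09×(0 − (-14.7)) = 1385.6; latent heat to melt: 45.1×334 = 15063; meltwater 0→T: 45.1×4.18×T = 188.52 T; milk cools: 242×3.93×(T − 53.6) = 951.06(T − 53.6)
1139.6 T = 50977 − 16449 = 34528
T ≈ 30.30 °C. Since T > 0 °C, the all-ice-melts assumption holds.

T_f ≈ 30.3 °C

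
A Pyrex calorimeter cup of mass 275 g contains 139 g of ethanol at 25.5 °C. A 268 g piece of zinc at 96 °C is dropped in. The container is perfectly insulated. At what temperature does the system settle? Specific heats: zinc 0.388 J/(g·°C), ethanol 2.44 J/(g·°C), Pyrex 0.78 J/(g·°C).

T_f ≈ 36.6 °C

Heat gained plus heat lost sum to zero:
268×0.388×(T − 96) + 139×2.44×(T − 25.5) + 275×0.78×(T − 25.5) = 0
103.98(T − 96) + 339.16(T − 25.5) + 214.5(T − 25.5) = 0
(103.98 + 339.16 + 214.5) T = 103.98×96 + 339.16×25.5 + 214.5×25.5
T ≈ 36.65 °C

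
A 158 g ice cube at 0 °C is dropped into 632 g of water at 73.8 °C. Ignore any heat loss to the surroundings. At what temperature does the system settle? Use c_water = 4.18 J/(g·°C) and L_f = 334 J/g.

Taking heat into each body as positive, Σ m c ΔT = 0:
fusion: m_ice L_f = 158·334 = 52772
  meltwater 0→T: 158·4.18·T = 660.44 T
  water: 2641.8(T − 73.8)
3302.2 T = 194962 − 52772 = 142190
T ≈ 43.06 °C — above 0 °C, consistent with complete melting.

T_f ≈ 43.1 °C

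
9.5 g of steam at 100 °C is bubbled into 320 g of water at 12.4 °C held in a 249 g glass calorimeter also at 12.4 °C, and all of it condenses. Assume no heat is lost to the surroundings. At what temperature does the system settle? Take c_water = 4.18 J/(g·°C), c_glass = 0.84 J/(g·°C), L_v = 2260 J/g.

T_f ≈ 28.1 °C

Heat gained plus heat lost sum to zero:
condense steam: −9.5·2260 = −21470
  condensed water 100 °C→T: 39.71(T − 100)
  water warms: 320·4.18·(T − 12.4) = 1337.6(T − 12.4)
  cup: 209.16(T − 12.4)
1586.5 T = 21470 + 3971 + 19180 = 44621
T ≈ 28.13 °C — below 100 °C, confirming all the steam condensed.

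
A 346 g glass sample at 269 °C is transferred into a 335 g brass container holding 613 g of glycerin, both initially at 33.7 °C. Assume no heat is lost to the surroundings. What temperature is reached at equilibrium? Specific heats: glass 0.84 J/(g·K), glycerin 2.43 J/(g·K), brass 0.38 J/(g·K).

T_f ≈ 69.6 °C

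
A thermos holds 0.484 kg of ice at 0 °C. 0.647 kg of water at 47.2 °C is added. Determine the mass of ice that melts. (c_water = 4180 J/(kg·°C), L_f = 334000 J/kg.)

m_melted ≈ 0.382 kg

Water can give up m c ΔT = 0.647×4180×47.2 = 127651 J before reaching 0 °C.
Melting all 0.484 kg of ice would need 0.484×334000 = 161656 J.
That's not enough to melt it all — equilibrium is at 0 °C with ice remaining.
Mass melted = 127651/334000 ≈ 0.3822 kg.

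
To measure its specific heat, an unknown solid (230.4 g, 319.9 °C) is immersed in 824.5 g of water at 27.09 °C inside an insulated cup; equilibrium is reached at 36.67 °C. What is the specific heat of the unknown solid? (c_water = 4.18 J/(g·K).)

c ≈ 0.506 J/(g·K)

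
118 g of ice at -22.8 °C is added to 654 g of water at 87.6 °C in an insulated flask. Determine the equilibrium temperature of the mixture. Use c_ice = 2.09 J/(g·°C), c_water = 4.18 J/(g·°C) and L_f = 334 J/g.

T_f ≈ 60.3 °C

Energy balance with sensible and latent terms:
warm ice to 0 °C: 118×2.09×(0 − (-22.8)) = 5622.9
  fusion: m_ice L_f = 118×334 = 39412
  warm the meltwater: 493.24 T
  water: 2733.7(T − 87.6)
3227 T = 239474 − 45035 = 194439
T ≈ 60.25 °C (positive, so assuming full melt was valid).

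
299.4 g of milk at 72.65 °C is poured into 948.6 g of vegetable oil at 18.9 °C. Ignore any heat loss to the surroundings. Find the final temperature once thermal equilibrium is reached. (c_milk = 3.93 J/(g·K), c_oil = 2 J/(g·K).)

Heat lost by the milk equals heat gained by the oil:
299.4×3.93×(72.65 − T) = 948.6×2×(T − 18.9)
1176.6(72.65 − T) = 1897.2(T − 18.9)
3073.8 T = 121340  ⇒  T ≈ 39.48 °C

T_f ≈ 39.5 °C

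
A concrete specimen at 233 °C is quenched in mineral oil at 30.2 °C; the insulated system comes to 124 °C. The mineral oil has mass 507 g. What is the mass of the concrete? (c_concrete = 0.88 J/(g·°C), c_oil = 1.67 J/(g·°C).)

Heat lost by the concrete = heat gained by the oil:
m×0.88×(233 − 124) = 507×1.67×(124 − 30.2)
95.92 m = 79420  ⇒  m ≈ 828 g

m ≈ 828 g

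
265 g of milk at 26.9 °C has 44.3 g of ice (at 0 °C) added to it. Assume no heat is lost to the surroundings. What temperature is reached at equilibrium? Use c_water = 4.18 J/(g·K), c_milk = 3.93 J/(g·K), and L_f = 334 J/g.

Conservation of energy gives ΣQ = 0:
latent heat to melt: 44.3·334 = 14796
  warm the meltwater: 185.17 T
  milk: 1041.5(T − 26.9)
1226.6 T = 28015 − 14796 = 13219
T ≈ 10.78 °C. Since T > 0 °C, the all-ice-melts assumption holds.

T_f ≈ 10.8 °C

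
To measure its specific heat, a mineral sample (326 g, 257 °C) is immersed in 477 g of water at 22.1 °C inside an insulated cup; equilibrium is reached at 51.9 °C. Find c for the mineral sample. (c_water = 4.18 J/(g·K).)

Setting the total heat transfer to zero:
326·c·(51.9 − 257) + 477·4.18·(51.9 − 22.1) = 0
-66863 c = -59417
c = -59417/-66863 ≈ 0.8886 J/(g·K)

c ≈ 0.889 J/(g·K)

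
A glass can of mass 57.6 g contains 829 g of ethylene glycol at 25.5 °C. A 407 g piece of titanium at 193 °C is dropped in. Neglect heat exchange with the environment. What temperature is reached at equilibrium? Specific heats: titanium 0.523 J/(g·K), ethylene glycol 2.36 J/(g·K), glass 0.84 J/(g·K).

T_f ≈ 41.6 °C

Net heat exchanged in the isolated system is zero:
407·0.523·(T − 193) + 829·2.36·(T − 25.5) + 57.6·0.84·(T − 25.5) = 0
212.86(T − 193) + 1956.4(T − 25.5) + 48.38(T − 25.5) = 0
2217.7 T = 92205
T = 92205/2217.7 ≈ 41.58 °C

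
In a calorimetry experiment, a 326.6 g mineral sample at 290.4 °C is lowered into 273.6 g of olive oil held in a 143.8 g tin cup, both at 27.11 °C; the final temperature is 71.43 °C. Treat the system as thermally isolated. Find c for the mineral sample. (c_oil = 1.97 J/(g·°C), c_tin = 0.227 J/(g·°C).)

Let T be the final temperature. ΣQ_i = 0:
326.6×c×(71.43 − 290.4) + 273.6×1.97×(71.43 − 27.11) + 143.8×0.227×(71.43 − 27.11) = 0
-71516 c = -25335
c = -25335/-71516 ≈ 0.3543 J/(g·°C)

c ≈ 0.354 J/(g·°C)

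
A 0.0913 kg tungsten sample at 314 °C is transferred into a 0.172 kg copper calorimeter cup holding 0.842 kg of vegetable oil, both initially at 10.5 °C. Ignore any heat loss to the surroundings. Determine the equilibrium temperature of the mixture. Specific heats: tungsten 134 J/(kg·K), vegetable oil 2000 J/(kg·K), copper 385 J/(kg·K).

Net heat exchanged in the isolated system is zero:
0.0913×134×(T − 314) + 0.842×2000×(T − 10.5) + 0.172×385×(T − 10.5) = 0
12.23(T − 314) + 1684(T − 10.5) + 66.22(T − 10.5) = 0
1762.5 T = 22219
T = 22219 / 1762.5 = 12.6 °C

T_f ≈ 12.6 °C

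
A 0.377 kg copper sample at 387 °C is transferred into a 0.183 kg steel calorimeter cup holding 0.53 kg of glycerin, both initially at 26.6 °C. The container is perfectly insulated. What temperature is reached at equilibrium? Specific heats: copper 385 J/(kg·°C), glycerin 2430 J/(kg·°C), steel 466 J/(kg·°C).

T_f ≈ 61.1 °C

Energy conservation, ΣQ = 0:
0.377·385·(T − 387) + 0.53·2430·(T − 26.6) + 0.183·466·(T − 26.6) = 0
145.15(T − 387) + 1287.9(T − 26.6) + 85.28(T − 26.6) = 0
(145.15 + 1287.9 + 85.28) T = 145.15·387 + 1287.9·26.6 + 85.28·26.6
T = 92698 / 1518.3 = 61.1 °C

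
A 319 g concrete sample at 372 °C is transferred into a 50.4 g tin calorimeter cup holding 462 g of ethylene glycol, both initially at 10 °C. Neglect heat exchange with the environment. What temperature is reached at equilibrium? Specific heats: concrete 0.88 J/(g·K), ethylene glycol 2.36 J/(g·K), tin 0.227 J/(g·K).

T_f ≈ 83.5 °C

Heat gained plus heat lost sum to zero:
319×0.88×(T − 372) + 462×2.36×(T − 10) + 50.4×0.227×(T − 10) = 0
280.72(T − 372) + 1090.3(T − 10) + 11.44(T − 10) = 0
(280.72 + 1090.3 + 11.44) T = 280.72×372 + 1090.3×10 + 11.44×10
T = 115445 / 1382.5 = 83.5 °C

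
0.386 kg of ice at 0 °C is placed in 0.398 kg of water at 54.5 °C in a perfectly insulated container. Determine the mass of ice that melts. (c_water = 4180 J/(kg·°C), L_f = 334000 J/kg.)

Heat available from the water dropping to 0 °C: 0.398×4180×54.5 = 90668 J.
Melting all 0.386 kg of ice would need 0.386×334000 = 128924 J.
90668 J < 128924 J, so only part of the ice melts and the system sits at 0 °C.
Mass melted = 90668/334000 ≈ 0.2715 kg.

m_melted ≈ 0.271 kg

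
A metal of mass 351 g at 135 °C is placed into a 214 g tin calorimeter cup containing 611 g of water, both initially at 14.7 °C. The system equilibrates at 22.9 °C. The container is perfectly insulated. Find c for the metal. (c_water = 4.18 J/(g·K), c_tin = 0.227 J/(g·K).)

c ≈ 0.542 J/(g·K)

Conservation of energy gives ΣQ = 0:
351·c·(22.9 − 135) + 611·4.18·(22.9 − 14.7) + 214·0.227·(22.9 − 14.7) = 0
-39347 c = -21341
c = -21341/-39347 ≈ 0.5424 J/(g·K)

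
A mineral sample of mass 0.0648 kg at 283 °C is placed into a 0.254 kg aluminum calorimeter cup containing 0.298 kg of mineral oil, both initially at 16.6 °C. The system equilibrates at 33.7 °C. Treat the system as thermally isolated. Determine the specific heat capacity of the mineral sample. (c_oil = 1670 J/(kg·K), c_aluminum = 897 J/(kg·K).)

Conservation of energy gives ΣQ = 0:
0.0648×c×(33.7 − 283) + 0.298×1670×(33.7 − 16.6) + 0.254×897×(33.7 − 16.6) = 0
-16.15 c = -12406
c = -12406/-16.15 ≈ 768 J/(kg·K)

c ≈ 768 J/(kg·K)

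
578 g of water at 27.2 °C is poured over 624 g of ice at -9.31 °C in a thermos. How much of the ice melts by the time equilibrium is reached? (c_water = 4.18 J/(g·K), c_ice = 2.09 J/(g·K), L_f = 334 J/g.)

Heat available from the water dropping to 0 °C: 578·4.18·27.2 = 65716 J.
Of that, 624·2.09·9.31 = 12142 J goes to bring the ice to 0 °C, leaving 53575 J.
Fully melting the ice requires m_ice L_f = 624·334 = 208416 J.
That's not enough to melt it all — equilibrium is at 0 °C with ice remaining.
Mass melted = 53575/334 ≈ 160.4 g.

m_melted ≈ 160 g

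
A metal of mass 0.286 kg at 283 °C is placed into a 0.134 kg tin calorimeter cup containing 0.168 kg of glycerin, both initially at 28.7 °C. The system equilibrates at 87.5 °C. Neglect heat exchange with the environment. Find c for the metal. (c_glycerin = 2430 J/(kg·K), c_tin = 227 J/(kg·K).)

c ≈ 461 J/(kg·K)

Net heat exchanged in the isolated system is zero:
0.286×c×(87.5 − 283) + 0.168×2430×(87.5 − 28.7) + 0.134×227×(87.5 − 28.7) = 0
-55.91 c = -25793
c = -25793/-55.91 ≈ 461.3 J/(kg·K)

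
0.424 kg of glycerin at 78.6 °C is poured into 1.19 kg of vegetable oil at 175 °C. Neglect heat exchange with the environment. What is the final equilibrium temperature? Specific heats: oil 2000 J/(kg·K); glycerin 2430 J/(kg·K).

|Q_oil| = |Q_glycerin|:
1.19×2000×(175 − T) = 0.424×2430×(T − 78.6)
2380(175 − T) = 1030.3(T − 78.6)
3410.3 T = 497483  ⇒  T ≈ 145.88 °C

T_f ≈ 145.9 °C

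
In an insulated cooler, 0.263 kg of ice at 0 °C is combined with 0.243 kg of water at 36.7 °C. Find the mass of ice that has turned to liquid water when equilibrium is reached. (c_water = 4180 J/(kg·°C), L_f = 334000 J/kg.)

m_melted ≈ 0.112 kg

Cooling the water to 0 °C releases 0.243×4180×36.7 = 37278 J.
Melting all 0.263 kg of ice would need 0.263×334000 = 87842 J.
Since 37278 < 87842 J, not all the ice melts; equilibrium is at 0 °C.
m_melt = 37278 / L_f = 0.1116 kg.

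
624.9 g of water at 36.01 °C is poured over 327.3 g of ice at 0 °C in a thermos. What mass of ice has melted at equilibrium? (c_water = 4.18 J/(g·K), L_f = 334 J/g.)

m_melted ≈ 282 g

Cooling the water to 0 °C releases 624.9·4.18·36.01 = 94061 J.
Fully melting the ice requires m_ice L_f = 327.3·334 = 109318 J.
Since 94061 < 109318 J, not all the ice melts; equilibrium is at 0 °C.
m_melt = 94061 / L_f = 281.6 g.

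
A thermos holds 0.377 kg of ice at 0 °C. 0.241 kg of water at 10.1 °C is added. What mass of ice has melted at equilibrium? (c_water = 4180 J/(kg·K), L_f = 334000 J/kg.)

m_melted ≈ 0.0305 kg

Heat available from the water dropping to 0 °C: 0.241×4180×10.1 = 10175 J.
Fully melting the ice requires m_ice L_f = 0.377×334000 = 125918 J.
10175 J < 125918 J, so only part of the ice melts and the system sits at 0 °C.
m_melted×334000 = 10175  ⇒  m_melted ≈ 0.03046 kg.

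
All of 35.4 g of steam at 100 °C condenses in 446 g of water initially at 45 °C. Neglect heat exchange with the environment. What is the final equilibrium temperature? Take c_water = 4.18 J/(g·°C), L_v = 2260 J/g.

T_f ≈ 88.8 °C

Sum of m c ΔT and latent-heat terms is zero:
condense steam: −35.4·2260 = −80004
  condensate cools 100→T: 35.4·4.18·(T − 100) = 147.97(T − 100)
  original water: 1864.3(T − 45)
2012.3 T = 80004 + 14797 + 83893 = 178694
T ≈ 88.80 °C (< 100 °C, so full condensation is consistent).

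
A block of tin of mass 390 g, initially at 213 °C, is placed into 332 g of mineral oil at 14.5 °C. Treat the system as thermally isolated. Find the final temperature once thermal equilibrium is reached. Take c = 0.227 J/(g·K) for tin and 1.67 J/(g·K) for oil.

T_f ≈ 41.8 °C

Energy conservation, ΣQ = 0:
390×0.227×(T − 213) + 332×1.67×(T − 14.5) = 0
88.53(T − 213) + 554.44(T − 14.5) = 0
642.97 T = 26896
T = 26896 / 642.97 = 41.8 °C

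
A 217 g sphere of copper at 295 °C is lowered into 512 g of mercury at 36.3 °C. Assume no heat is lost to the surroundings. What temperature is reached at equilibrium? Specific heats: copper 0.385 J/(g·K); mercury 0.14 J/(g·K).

T_f ≈ 175.5 °C

Let T be the final temperature. ΣQ_i = 0:
217·0.385·(T − 295) + 512·0.14·(T − 36.3) = 0
83.55(T − 295) + 71.68(T − 36.3) = 0
155.23 T = 27248
T ≈ 175.54 °C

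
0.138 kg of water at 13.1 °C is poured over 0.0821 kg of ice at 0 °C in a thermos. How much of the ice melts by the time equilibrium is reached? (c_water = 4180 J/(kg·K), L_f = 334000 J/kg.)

Water can give up m c ΔT = 0.138·4180·13.1 = 7556.6 J before reaching 0 °C.
Melting all 0.0821 kg of ice would need 0.0821·334000 = 27421 J.
7556.6 J < 27421 J, so only part of the ice melts and the system sits at 0 °C.
Mass melted = 7556.6/334000 ≈ 0.02262 kg.

m_melted ≈ 0.0226 kg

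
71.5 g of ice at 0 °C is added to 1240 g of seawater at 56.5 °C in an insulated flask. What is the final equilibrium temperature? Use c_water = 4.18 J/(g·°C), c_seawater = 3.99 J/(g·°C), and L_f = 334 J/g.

T_f ≈ 48.7 °C

Heat gained plus heat lost sum to zero:
fusion: m_ice L_f = 71.5·334 = 23881; warm the meltwater: 298.87 T; seawater: 4947.6(T − 56.5)
5246.5 T = 279539 − 23881 = 255658
T ≈ 48.73 °C (positive, so assuming full melt was valid).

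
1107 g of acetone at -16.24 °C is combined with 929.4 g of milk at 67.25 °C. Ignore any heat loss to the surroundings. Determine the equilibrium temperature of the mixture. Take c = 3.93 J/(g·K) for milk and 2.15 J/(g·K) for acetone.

T_f ≈ 34.3 °C

Net heat exchanged in the isolated system is zero:
929.4*3.93*(T − 67.25) + 1107*2.15*(T − (-16.24)) = 0
(3652.5 + 2380) T = 3652.5*67.25 + 2380*(-16.24)
T = 206981/6032.6 ≈ 34.31 °C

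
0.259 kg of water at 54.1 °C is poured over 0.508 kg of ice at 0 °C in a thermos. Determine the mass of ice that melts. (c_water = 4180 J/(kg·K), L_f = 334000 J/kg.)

m_melted ≈ 0.175 kg

Water can give up m c ΔT = 0.259·4180·54.1 = 58570 J before reaching 0 °C.
Melting all 0.508 kg of ice would need 0.508·334000 = 169672 J.
Since 58570 < 169672 J, not all the ice melts; equilibrium is at 0 °C.
m_melted·334000 = 58570  ⇒  m_melted ≈ 0.1754 kg.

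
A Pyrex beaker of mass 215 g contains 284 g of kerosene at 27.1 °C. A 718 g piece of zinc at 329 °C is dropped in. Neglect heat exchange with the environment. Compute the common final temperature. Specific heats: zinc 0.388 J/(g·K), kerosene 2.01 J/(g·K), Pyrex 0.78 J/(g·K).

Energy conservation, ΣQ = 0:
718×0.388×(T − 329) + 284×2.01×(T − 27.1) + 215×0.78×(T − 27.1) = 0
1017.1 T = 111669
T = 111669/1017.1 ≈ 109.79 °C

T_f ≈ 109.8 °C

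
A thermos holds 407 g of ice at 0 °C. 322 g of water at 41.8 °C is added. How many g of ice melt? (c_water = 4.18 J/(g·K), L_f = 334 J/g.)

Heat available from the water dropping to 0 °C: 322×4.18×41.8 = 56261 J.
To melt every bit of ice: 407×334 = 135938 J.
That's not enough to melt it all — equilibrium is at 0 °C with ice remaining.
m_melt = 56261 / L_f = 168.4 g.

m_melted ≈ 168 g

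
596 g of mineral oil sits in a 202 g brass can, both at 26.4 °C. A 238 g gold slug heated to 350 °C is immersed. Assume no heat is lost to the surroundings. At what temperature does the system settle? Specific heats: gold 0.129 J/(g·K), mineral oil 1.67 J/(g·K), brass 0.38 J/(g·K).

Energy conservation, ΣQ = 0:
238×0.129×(T − 350) + 596×1.67×(T − 26.4) + 202×0.38×(T − 26.4) = 0
30.7(T − 350) + 995.32(T − 26.4) + 76.76(T − 26.4) = 0
(30.7 + 995.32 + 76.76) T = 30.7×350 + 995.32×26.4 + 76.76×26.4
T ≈ 35.41 °C

T_f ≈ 35.4 °C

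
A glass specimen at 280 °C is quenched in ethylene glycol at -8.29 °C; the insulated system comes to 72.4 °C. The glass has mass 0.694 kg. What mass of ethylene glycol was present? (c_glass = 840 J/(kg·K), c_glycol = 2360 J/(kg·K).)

m ≈ 0.636 kg

|Q_glass| = |Q_glycol|:
0.694×840×(280 − 72.4) = m×2360×(72.4 − (-8.29))
190428 m = 121022  ⇒  m ≈ 0.6355 kg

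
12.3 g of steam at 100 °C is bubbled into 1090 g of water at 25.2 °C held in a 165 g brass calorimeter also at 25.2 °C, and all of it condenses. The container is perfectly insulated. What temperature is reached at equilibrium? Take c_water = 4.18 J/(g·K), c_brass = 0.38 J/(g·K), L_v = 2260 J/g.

Energy balance with sensible and latent terms:
latent heat released on condensation: 12.3·2260 = 27798
  condensed water 100 °C→T: 51.41(T − 100)
  original water: 4556.2(T − 25.2)
  brass cup: 165·0.38·(T − 25.2) = 62.7(T − 25.2)
4670.3 T = 27798 + 5141.4 + 116396 = 149336
T ≈ 31.98 °C — below 100 °C, confirming all the steam condensed.

T_f ≈ 32.0 °C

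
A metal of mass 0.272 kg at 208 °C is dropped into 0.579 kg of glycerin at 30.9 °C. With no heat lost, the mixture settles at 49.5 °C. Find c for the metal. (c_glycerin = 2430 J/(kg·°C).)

Heat lost by the metal = heat gained by the glycerin:
0.272×c×(208 − 49.5) = 0.579×2430×(49.5 − 30.9)
43.11 c = 26170  ⇒  c ≈ 607 J/(kg·°C)

c ≈ 607 J/(kg·°C)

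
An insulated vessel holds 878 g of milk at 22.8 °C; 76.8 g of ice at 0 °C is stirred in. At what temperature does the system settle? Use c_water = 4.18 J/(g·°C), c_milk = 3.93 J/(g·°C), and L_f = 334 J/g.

Sum of m c ΔT and latent-heat terms is zero:
fusion: m_ice L_f = 76.8·334 = 25651; meltwater 0→T: 76.8·4.18·T = 321.02 T; milk: 3450.5(T − 22.8)
3771.6 T = 78672 − 25651 = 53021
T ≈ 14.06 °C (positive, so assuming full melt was valid).

T_f ≈ 14.1 °C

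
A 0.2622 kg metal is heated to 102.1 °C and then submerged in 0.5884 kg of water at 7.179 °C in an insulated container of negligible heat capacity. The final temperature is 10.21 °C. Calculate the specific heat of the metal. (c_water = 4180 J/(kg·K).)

m_s c (T_s − T_f) = m_water c_water (T_f − T_0):
0.2622×c×(102.1 − 10.21) = 0.5884×4180×(10.21 − 7.179)
24.09 c = 7454.8  ⇒  c ≈ 309.4 J/(kg·K)

c ≈ 309 J/(kg·K)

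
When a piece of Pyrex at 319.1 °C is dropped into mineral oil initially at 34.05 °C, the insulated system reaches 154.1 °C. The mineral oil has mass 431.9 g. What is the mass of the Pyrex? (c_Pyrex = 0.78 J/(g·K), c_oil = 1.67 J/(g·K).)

Energy conservation, ΣQ = 0:
m×0.78×(154.1 − 319.1) + 431.9×1.67×(154.1 − 34.05) = 0
-128.7 m = -86589
m = -86589/-128.7 ≈ 672.8 g

m ≈ 673 g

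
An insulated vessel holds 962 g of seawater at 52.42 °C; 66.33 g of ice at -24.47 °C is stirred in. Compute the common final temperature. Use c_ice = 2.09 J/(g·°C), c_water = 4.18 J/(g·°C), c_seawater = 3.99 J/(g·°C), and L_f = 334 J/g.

T_f ≈ 42.7 °C

Energy balance with sensible and latent terms:
warm ice to 0 °C: 66.33×2.09×(0 − (-24.47)) = 3392.3
  melt ice: 66.33×334 = 22154
  meltwater 0→T: 66.33×4.18×T = 277.26 T
  seawater cools: 962×3.99×(T − 52.42) = 3838.4(T − 52.42)
4115.6 T = 201208 − 25546 = 175661
T ≈ 42.68 °C (positive, so assuming full melt was valid).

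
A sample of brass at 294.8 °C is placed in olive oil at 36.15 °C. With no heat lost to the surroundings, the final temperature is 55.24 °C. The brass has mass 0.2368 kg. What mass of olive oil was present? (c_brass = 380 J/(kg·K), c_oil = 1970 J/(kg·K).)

m ≈ 0.573 kg

|Q_brass| = |Q_oil|:
0.2368×380×(294.8 − 55.24) = m×1970×(55.24 − 36.15)
37607 m = 21557  ⇒  m ≈ 0.5732 kg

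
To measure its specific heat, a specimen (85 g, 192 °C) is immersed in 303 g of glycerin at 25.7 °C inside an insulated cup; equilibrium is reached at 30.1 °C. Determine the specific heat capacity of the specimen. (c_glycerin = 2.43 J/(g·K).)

c ≈ 0.235 J/(g·K)

Heat gained plus heat lost sum to zero:
85·c·(30.1 − 192) + 303·2.43·(30.1 − 25.7) = 0
-13762 c = -3239.7
c = -3239.7/-13762 ≈ 0.2354 J/(g·K)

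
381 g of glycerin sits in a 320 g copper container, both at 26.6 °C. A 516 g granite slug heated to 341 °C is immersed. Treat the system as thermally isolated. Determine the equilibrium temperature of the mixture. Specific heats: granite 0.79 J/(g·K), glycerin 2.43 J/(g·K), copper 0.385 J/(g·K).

T_f ≈ 114.6 °C

With ΣQ=0 the equilibrium temperature is the m·c-weighted mean:
T_f = (407.64*341 + 925.83*26.6 + 123.2*26.6) / (407.64 + 925.83 + 123.2)
    = 166909 / 1456.7 ≈ 114.58 °C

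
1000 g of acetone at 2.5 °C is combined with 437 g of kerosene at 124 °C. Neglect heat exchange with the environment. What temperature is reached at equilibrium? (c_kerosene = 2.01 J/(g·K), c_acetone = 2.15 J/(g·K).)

T_f ≈ 37.7 °C

With ΣQ=0 the equilibrium temperature is the m·c-weighted mean:
T_f = (878.37·124 + 2150·2.5) / (878.37 + 2150)
    = 114293 / 3028.4 ≈ 37.74 °C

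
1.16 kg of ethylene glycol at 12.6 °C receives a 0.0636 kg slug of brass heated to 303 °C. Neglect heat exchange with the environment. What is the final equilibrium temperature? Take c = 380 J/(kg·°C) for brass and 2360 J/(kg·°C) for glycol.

T_f ≈ 15.1 °C

Taking heat into each body as positive, Σ m c ΔT = 0:
0.0636·380·(T − 303) + 1.16·2360·(T − 12.6) = 0
2761.8 T = 41817
T = 41817/2761.8 ≈ 15.14 °C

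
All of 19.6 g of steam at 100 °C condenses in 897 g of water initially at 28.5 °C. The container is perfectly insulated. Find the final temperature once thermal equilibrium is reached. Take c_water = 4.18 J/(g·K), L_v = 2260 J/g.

T_f ≈ 41.6 °C

Net heat exchanged in the isolated system is zero:
condense steam: −19.6×2260 = −44296
  condensate cools 100→T: 19.6×4.18×(T − 100) = 81.93(T − 100)
  water warms: 897×4.18×(T − 28.5) = 3749.5(T − 28.5)
3831.4 T = 44296 + 8192.8 + 106860 = 159348
T ≈ 41.59 °C — below 100 °C, confirming all the steam condensed.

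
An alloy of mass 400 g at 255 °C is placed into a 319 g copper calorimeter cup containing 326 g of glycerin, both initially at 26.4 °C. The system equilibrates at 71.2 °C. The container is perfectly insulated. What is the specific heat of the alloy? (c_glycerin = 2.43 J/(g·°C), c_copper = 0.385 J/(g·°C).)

Heat gained plus heat lost sum to zero:
400×c×(71.2 − 255) + 326×2.43×(71.2 − 26.4) + 319×0.385×(71.2 − 26.4) = 0
-73520 c = -40992
c = -40992/-73520 ≈ 0.5576 J/(g·°C)

c ≈ 0.558 J/(g·°C)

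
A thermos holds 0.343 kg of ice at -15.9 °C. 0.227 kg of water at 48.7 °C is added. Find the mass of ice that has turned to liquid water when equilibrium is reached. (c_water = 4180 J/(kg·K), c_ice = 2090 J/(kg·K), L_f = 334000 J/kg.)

Water can give up m c ΔT = 0.227·4180·48.7 = 46209 J before reaching 0 °C.
Of that, 0.343·2090·15.9 = 11398 J goes to bring the ice to 0 °C, leaving 34811 J.
To melt every bit of ice: 0.343·334000 = 114562 J.
That's not enough to melt it all — equilibrium is at 0 °C with ice remaining.
Mass melted = 34811/334000 ≈ 0.1042 kg.

m_melted ≈ 0.104 kg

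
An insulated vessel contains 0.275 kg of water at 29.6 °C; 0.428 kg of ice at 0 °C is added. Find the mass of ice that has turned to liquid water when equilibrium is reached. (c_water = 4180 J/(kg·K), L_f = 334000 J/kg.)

Cooling the water to 0 °C releases 0.275×4180×29.6 = 34025 J.
Fully melting the ice requires m_ice L_f = 0.428×334000 = 142952 J.
That's not enough to melt it all — equilibrium is at 0 °C with ice remaining.
m_melt = 34025 / L_f = 0.1019 kg.

m_melted ≈ 0.102 kg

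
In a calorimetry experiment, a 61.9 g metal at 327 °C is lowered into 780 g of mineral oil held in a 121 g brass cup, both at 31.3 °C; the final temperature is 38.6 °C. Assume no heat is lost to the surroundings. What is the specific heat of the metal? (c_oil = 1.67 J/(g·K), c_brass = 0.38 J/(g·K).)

c ≈ 0.551 J/(g·K)

Heat gained plus heat lost sum to zero:
61.9·c·(38.6 − 327) + 780·1.67·(38.6 − 31.3) + 121·0.38·(38.6 − 31.3) = 0
-17852 c = -9844.6
c = -9844.6/-17852 ≈ 0.5515 J/(g·K)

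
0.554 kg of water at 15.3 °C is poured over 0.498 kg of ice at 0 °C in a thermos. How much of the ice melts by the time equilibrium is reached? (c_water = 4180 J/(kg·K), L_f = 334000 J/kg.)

m_melted ≈ 0.106 kg

Water can give up m c ΔT = 0.554×4180×15.3 = 35431 J before reaching 0 °C.
Fully melting the ice requires m_ice L_f = 0.498×334000 = 166332 J.
That's not enough to melt it all — equilibrium is at 0 °C with ice remaining.
m_melted×334000 = 35431  ⇒  m_melted ≈ 0.1061 kg.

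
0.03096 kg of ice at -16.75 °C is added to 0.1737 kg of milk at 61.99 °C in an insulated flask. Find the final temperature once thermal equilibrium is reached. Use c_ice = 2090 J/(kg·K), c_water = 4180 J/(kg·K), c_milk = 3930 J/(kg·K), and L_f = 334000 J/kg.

T_f ≈ 38.0 °C

Heat gained plus heat lost sum to zero:
warm ice to 0 °C: 0.03096×2090×(0 − (-16.75)) = 1083.8
  latent heat to melt: 0.03096×334000 = 10341
  warm the meltwater: 129.41 T
  milk cools: 0.1737×3930×(T − 61.99) = 682.64(T − 61.99)
812.05 T = 42317 − 11424 = 30892
T ≈ 38.04 °C — above 0 °C, consistent with complete melting.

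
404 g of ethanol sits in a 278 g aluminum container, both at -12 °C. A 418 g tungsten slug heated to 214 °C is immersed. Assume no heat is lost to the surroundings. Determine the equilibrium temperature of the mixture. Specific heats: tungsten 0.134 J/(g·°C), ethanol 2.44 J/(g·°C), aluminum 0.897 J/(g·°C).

Let T be the final temperature. ΣQ_i = 0:
418*0.134*(T − 214) + 404*2.44*(T − (-12)) + 278*0.897*(T − (-12)) = 0
56.01(T − 214) + 985.76(T − (-12)) + 249.37(T − (-12)) = 0
1291.1 T = -2834.9
T = -2834.9/1291.1 ≈ -2.20 °C

T_f ≈ -2.2 °C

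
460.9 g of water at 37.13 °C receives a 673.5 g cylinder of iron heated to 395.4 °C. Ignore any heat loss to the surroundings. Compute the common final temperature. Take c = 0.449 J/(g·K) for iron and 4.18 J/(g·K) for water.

T_f is the heat-capacity-weighted average of the initial temperatures:
T_f = (302.4*395.4 + 1926.6*37.13) / (302.4 + 1926.6)
    = 191103 / 2229 ≈ 85.74 °C

T_f ≈ 85.7 °C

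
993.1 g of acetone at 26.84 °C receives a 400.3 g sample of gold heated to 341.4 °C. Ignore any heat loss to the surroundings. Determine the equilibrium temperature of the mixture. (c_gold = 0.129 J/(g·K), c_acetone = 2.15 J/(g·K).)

T_f ≈ 34.3 °C

Net heat exchanged in the isolated system is zero:
400.3*0.129*(T − 341.4) + 993.1*2.15*(T − 26.84) = 0
2186.8 T = 74937
T = 74937 / 2186.8 = 34.3 °C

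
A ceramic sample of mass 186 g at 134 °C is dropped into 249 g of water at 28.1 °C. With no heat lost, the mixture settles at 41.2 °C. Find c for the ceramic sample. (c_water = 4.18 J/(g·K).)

c ≈ 0.79 J/(g·K)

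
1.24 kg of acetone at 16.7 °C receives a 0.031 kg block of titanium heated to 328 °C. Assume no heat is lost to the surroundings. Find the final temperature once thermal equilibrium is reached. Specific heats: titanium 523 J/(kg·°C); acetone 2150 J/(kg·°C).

T_f ≈ 18.6 °C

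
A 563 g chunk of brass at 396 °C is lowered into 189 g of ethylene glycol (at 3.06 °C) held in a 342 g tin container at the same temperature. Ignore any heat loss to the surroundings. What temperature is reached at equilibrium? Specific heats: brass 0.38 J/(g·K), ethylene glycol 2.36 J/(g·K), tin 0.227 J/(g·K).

T_f is the heat-capacity-weighted average of the initial temperatures:
T_f = (213.94×396 + 446.04×3.06 + 77.63×3.06) / (213.94 + 446.04 + 77.63)
    = 86323 / 737.61 ≈ 117.03 °C

T_f ≈ 117.0 °C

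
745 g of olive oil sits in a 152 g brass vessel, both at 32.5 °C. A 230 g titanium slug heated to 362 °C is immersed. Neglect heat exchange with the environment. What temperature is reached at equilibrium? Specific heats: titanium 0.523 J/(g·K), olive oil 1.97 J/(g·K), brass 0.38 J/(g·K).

Taking heat into each body as positive, Σ m c ΔT = 0:
230·0.523·(T − 362) + 745·1.97·(T − 32.5) + 152·0.38·(T − 32.5) = 0
120.29(T − 362) + 1467.7(T − 32.5) + 57.76(T − 32.5) = 0
(120.29 + 1467.7 + 57.76) T = 120.29·362 + 1467.7·32.5 + 57.76·32.5
T ≈ 56.58 °C

T_f ≈ 56.6 °C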